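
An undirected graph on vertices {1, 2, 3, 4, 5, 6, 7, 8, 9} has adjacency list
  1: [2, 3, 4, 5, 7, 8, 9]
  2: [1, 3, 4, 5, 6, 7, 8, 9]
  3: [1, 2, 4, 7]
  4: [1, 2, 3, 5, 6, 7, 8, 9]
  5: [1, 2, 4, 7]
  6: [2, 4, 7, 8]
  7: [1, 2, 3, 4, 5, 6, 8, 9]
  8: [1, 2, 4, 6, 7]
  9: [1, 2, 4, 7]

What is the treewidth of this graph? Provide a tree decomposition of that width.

Each bag holds 5 vertices, so the decomposition has width 4, which upper-bounds the treewidth. Conversely, {1, 2, 4, 7, 8} is a clique of size 5, and the vertices of any clique must share a bag in every tree decomposition; so some bag has ≥ 5 vertices and tw(G) ≥ 4. Therefore the treewidth is 4.

Treewidth 4.
One such decomposition:
Bags: B1 = {1, 2, 3, 4, 7}  B2 = {1, 2, 4, 7, 9}  B3 = {1, 2, 4, 5, 7}  B4 = {1, 2, 4, 7, 8}  B5 = {2, 4, 6, 7, 8}
Tree: B1–B2, B2–B3, B1–B4, B4–B5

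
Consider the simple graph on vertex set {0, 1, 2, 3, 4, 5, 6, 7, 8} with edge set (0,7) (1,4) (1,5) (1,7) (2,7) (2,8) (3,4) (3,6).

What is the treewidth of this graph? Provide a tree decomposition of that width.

The largest bag has 2 vertices, giving width 1; this decomposition certifies tw(G) ≤ 1. Any graph with an edge has treewidth ≥ 1, and G has the edge 7–1. Therefore the treewidth is 1.

Treewidth 1.
One optimal decomposition is:
Bags: B1 = {1, 7}  B2 = {1, 4}  B3 = {2, 7}  B4 = {0, 7}  B5 = {1, 5}  B6 = {2, 8}  B7 = {3, 4}  B8 = {3, 6}
Tree: B1–B2, B1–B3, B3–B4, B1–B5, B3–B6, B2–B7, B7–B8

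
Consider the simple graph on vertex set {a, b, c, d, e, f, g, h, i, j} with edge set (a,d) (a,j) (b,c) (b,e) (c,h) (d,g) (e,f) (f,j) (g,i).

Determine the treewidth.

A width-1 tree decomposition is:
Bags: B1 = {c, h}  B2 = {b, c}  B3 = {b, e}  B4 = {e, f}  B5 = {f, j}  B6 = {a, j}  B7 = {a, d}  B8 = {d, g}  B9 = {g, i}
Tree: B1–B2, B2–B3, B3–B4, B4–B5, B5–B6, B6–B7, B7–B8, B8–B9
Each bag holds 2 vertices, so the decomposition has width 1, which upper-bounds the treewidth. Any graph with an edge has treewidth ≥ 1, and G has the edge h–c. Combining the bounds, tw(G) = 1.

1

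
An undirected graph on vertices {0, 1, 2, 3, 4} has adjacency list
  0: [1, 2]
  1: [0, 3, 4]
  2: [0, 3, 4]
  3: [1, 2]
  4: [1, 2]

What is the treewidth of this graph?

A width-2 tree decomposition is:
Bags: B1 = {1, 2, 3}  B2 = {1, 2, 4}  B3 = {0, 1, 2}
Tree: B1–B2, B2–B3
Each bag holds 3 vertices, so the decomposition has width 2, which upper-bounds the treewidth. For the lower bound, G contains the cycle 1–3–2–4–1, so G is not a forest; only forests have treewidth ≤ 1, hence tw(G) ≥ 2. Therefore the treewidth is 2.

2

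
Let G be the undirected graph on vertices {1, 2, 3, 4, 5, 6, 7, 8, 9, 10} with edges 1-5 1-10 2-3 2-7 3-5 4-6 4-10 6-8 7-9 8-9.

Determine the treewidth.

2

A width-2 tree decomposition is:
Bags: B1 = {4, 6, 8}  B2 = {4, 8, 9}  B3 = {4, 7, 9}  B4 = {2, 4, 7}  B5 = {2, 3, 4}  B6 = {3, 4, 5}  B7 = {1, 4, 5}  B8 = {1, 4, 10}
Tree: B1–B2, B2–B3, B3–B4, B4–B5, B5–B6, B6–B7, B7–B8
The largest bag has 3 vertices, giving width 2; this decomposition certifies tw(G) ≤ 2. The edges 4–6–8–9–7–2–3–5–1–10–4 form a cycle, so G is not a tree and its treewidth is at least 2. Combining the bounds, tw(G) = 2.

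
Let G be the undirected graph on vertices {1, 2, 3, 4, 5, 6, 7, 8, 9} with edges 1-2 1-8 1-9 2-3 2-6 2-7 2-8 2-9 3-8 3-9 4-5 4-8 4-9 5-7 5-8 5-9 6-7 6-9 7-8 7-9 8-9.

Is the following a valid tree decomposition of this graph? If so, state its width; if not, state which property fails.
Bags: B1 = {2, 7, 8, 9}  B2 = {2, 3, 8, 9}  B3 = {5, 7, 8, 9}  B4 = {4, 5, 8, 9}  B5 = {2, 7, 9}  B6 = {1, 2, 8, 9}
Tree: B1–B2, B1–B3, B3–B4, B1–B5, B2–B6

A tree decomposition must satisfy three properties: every vertex lies in some bag; for every edge, both endpoints lie together in some bag; and for every vertex, the bags containing it form a connected subtree. Here vertex 6 appears in no bag, so the decomposition is invalid.

No — vertex 6 appears in no bag.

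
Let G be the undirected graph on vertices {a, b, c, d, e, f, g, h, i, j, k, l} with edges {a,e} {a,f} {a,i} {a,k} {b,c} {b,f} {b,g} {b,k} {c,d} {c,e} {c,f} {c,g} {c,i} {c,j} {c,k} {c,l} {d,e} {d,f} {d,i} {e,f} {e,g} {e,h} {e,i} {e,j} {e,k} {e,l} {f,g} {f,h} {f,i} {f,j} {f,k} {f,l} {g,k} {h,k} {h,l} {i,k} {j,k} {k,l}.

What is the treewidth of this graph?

A width-4 tree decomposition is:
Bags: B1 = {c, e, f, g, k}  B2 = {c, e, f, k, l}  B3 = {c, e, f, j, k}  B4 = {e, f, h, k, l}  B5 = {c, e, f, i, k}  B6 = {c, d, e, f, i}  B7 = {b, c, f, g, k}  B8 = {a, e, f, i, k}
Tree: B1–B2, B1–B3, B2–B4, B2–B5, B5–B6, B1–B7, B5–B8
The largest bag has 5 vertices, giving width 4; this decomposition certifies tw(G) ≤ 4. For the lower bound, the 5 vertices {c, d, e, f, i} are pairwise adjacent, and any tree decomposition puts a clique entirely inside one bag — forcing width ≥ 4. Combining the bounds, tw(G) = 4.

4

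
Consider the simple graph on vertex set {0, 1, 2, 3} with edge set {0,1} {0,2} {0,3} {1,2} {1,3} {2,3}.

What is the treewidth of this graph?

A width-3 tree decomposition is:
Bags: B1 = {0, 1, 2, 3}
Tree: (single bag)
With just one bag of size 4, the width is 4 − 1 = 3, so tw(G) ≤ 3. On the other hand G contains the 4-clique {0, 1, 2, 3}. A clique must lie in a single bag of any decomposition, so no decomposition can have width below 3. Therefore the treewidth is 3.

3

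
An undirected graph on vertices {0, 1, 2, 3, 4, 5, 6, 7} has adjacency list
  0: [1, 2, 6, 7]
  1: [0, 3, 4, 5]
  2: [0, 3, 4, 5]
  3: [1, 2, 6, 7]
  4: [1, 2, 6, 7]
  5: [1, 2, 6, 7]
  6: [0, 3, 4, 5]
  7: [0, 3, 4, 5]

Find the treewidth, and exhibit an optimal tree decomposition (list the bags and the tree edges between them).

Treewidth 4.
One such decomposition:
Bags: B1 = {0, 3, 4, 5, 7}  B2 = {0, 3, 4, 5, 6}  B3 = {0, 1, 3, 4, 5}  B4 = {0, 2, 3, 4, 5}
Tree: B1–B2, B2–B3, B3–B4

The largest bag has 5 vertices, giving width 4; this decomposition certifies tw(G) ≤ 4. For the lower bound: the 5 vertex sets {4,7}, {5,6}, {1,3}, {0}, {2} are disjoint, each induces a connected subgraph, and every pair is joined by at least one edge of G. Contracting each set to a single vertex therefore yields K_{5} as a minor, and since treewidth is minor-monotone, tw(G) ≥ tw(K_{5}) = 4. Hence tw(G) = 4 exactly.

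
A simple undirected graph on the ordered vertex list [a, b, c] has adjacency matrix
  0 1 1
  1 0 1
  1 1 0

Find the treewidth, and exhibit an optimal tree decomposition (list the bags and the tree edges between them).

A single bag containing all 3 vertices is trivially a valid decomposition of width 2. On the other hand G contains the 3-clique {a, b, c}. A clique must lie in a single bag of any decomposition, so no decomposition can have width below 2. The upper and lower bounds meet at 2, so that is the treewidth.

Treewidth 2.
Bags: B1 = {a, b, c}
Tree: (single bag)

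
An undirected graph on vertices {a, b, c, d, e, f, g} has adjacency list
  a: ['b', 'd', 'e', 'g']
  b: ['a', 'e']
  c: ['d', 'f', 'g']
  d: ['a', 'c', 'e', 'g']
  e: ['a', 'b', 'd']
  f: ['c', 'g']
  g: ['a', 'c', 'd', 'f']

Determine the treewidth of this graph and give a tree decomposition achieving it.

Treewidth 2.
Bags: B1 = {c, d, g}  B2 = {a, d, g}  B3 = {a, d, e}  B4 = {a, b, e}  B5 = {c, f, g}
Tree: B1–B2, B2–B3, B3–B4, B1–B5

Every bag has size at most 3, so the width is 3 − 1 = 2 and tw(G) ≤ 2. For the lower bound, the 3 vertices {c, d, g} are pairwise adjacent, and any tree decomposition puts a clique entirely inside one bag — forcing width ≥ 2. Combining the bounds, tw(G) = 2.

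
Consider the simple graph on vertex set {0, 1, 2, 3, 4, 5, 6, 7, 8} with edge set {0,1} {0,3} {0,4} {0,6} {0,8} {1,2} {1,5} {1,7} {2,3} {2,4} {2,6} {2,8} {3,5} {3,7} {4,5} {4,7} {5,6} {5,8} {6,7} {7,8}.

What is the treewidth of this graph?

4

A width-4 tree decomposition is:
Bags: B1 = {0, 2, 5, 7, 8}  B2 = {0, 2, 3, 5, 7}  B3 = {0, 1, 2, 5, 7}  B4 = {0, 2, 5, 6, 7}  B5 = {0, 2, 4, 5, 7}
Tree: B1–B2, B2–B3, B3–B4, B4–B5
The largest bag has 5 vertices, giving width 4; this decomposition certifies tw(G) ≤ 4. For the lower bound: the 5 vertex sets {2,8}, {3,7}, {1,5}, {0}, {6} are disjoint, each induces a connected subgraph, and every pair is joined by at least one edge of G. Contracting each set to a single vertex therefore yields K_{5} as a minor, and since treewidth is minor-monotone, tw(G) ≥ tw(K_{5}) = 4. Therefore the treewidth is 4.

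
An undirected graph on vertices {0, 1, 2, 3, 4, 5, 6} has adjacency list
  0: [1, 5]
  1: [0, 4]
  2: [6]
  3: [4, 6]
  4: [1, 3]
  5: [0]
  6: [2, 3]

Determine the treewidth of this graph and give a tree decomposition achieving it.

Treewidth 1.
One such decomposition:
Bags: B1 = {2, 6}  B2 = {3, 6}  B3 = {3, 4}  B4 = {1, 4}  B5 = {0, 1}  B6 = {0, 5}
Tree: B1–B2, B2–B3, B3–B4, B4–B5, B5–B6

The largest bag has 2 vertices, giving width 1; this decomposition certifies tw(G) ≤ 1. G has an edge, so its treewidth is at least 1. Combining the bounds, tw(G) = 1.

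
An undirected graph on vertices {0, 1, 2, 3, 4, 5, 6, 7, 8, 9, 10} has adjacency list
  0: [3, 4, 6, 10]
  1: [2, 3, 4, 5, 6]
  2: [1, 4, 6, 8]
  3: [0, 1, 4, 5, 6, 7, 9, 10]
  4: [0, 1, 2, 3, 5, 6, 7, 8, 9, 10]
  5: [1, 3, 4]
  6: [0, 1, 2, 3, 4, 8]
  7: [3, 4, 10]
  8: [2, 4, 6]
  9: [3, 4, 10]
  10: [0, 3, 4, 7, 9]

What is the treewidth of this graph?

A width-3 tree decomposition is:
Bags: B1 = {1, 3, 4, 6}  B2 = {0, 3, 4, 6}  B3 = {0, 3, 4, 10}  B4 = {1, 2, 4, 6}  B5 = {3, 4, 9, 10}  B6 = {2, 4, 6, 8}  B7 = {1, 3, 4, 5}  B8 = {3, 4, 7, 10}
Tree: B1–B2, B2–B3, B1–B4, B3–B5, B4–B6, B1–B7, B5–B8
Each bag holds 4 vertices, so the decomposition has width 3, which upper-bounds the treewidth. For the lower bound, the 4 vertices {2, 4, 6, 8} are pairwise adjacent, and any tree decomposition puts a clique entirely inside one bag — forcing width ≥ 3. The upper and lower bounds meet at 3, so that is the treewidth.

3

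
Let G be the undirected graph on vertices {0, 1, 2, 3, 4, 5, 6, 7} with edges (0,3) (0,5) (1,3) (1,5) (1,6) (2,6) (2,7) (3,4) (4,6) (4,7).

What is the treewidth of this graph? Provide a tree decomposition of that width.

Treewidth 2.
One optimal decomposition is:
Bags: B1 = {2, 6, 7}  B2 = {4, 6, 7}  B3 = {1, 4, 6}  B4 = {1, 3, 4}  B5 = {1, 3, 5}  B6 = {0, 3, 5}
Tree: B1–B2, B2–B3, B3–B4, B4–B5, B5–B6

The largest bag has 3 vertices, giving width 2; this decomposition certifies tw(G) ≤ 2. The edges 2–7–4–6–2 form a cycle, so G is not a tree and its treewidth is at least 2. Combining the bounds, tw(G) = 2.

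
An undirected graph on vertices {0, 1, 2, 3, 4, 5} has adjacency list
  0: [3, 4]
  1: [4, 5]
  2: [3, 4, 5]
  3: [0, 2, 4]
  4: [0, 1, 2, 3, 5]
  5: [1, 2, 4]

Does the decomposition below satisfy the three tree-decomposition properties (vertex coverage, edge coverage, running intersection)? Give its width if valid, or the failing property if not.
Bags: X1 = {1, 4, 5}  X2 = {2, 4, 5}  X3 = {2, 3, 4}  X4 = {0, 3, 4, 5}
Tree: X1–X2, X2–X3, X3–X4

No — bags containing vertex 5 are not connected in the tree.

A tree decomposition must satisfy three properties: every vertex lies in some bag; for every edge, both endpoints lie together in some bag; and for every vertex, the bags containing it form a connected subtree. Here bags containing vertex 5 are not connected in the tree, so the decomposition is invalid.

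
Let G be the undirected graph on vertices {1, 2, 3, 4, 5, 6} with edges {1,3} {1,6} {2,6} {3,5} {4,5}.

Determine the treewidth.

1

A width-1 tree decomposition is:
Bags: B1 = {4, 5}  B2 = {3, 5}  B3 = {1, 3}  B4 = {1, 6}  B5 = {2, 6}
Tree: B1–B2, B2–B3, B3–B4, B4–B5
Every bag has size at most 2, so the width is 2 − 1 = 1 and tw(G) ≤ 1. G has an edge, so its treewidth is at least 1. The upper and lower bounds meet at 1, so that is the treewidth.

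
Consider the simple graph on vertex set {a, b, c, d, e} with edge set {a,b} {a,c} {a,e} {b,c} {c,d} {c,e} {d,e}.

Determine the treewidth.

2

A width-2 tree decomposition is:
Bags: B1 = {a, c, e}  B2 = {c, d, e}  B3 = {a, b, c}
Tree: B1–B2, B1–B3
Each bag holds 3 vertices, so the decomposition has width 2, which upper-bounds the treewidth. On the other hand G contains the 3-clique {c, d, e}. A clique must lie in a single bag of any decomposition, so no decomposition can have width below 2. Hence tw(G) = 2 exactly.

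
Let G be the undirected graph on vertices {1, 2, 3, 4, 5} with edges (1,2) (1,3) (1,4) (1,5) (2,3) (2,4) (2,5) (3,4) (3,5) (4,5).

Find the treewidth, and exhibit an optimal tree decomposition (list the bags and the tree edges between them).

Treewidth 4.
Bags: B1 = {1, 2, 3, 4, 5}
Tree: (single bag)

With just one bag of size 5, the width is 5 − 1 = 4, so tw(G) ≤ 4. For the lower bound, the 5 vertices {1, 2, 3, 4, 5} are pairwise adjacent, and any tree decomposition puts a clique entirely inside one bag — forcing width ≥ 4. Combining the bounds, tw(G) = 4.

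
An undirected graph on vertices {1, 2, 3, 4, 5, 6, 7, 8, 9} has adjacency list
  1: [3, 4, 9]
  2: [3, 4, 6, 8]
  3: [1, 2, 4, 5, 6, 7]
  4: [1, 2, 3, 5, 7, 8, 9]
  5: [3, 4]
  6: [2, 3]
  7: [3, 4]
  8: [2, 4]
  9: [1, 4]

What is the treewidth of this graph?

2

A width-2 tree decomposition is:
Bags: B1 = {3, 4, 5}  B2 = {2, 3, 4}  B3 = {2, 4, 8}  B4 = {3, 4, 7}  B5 = {1, 3, 4}  B6 = {2, 3, 6}  B7 = {1, 4, 9}
Tree: B1–B2, B2–B3, B1–B4, B1–B5, B2–B6, B5–B7
The largest bag has 3 vertices, giving width 2; this decomposition certifies tw(G) ≤ 2. For the lower bound, the 3 vertices {2, 4, 8} are pairwise adjacent, and any tree decomposition puts a clique entirely inside one bag — forcing width ≥ 2. Therefore the treewidth is 2.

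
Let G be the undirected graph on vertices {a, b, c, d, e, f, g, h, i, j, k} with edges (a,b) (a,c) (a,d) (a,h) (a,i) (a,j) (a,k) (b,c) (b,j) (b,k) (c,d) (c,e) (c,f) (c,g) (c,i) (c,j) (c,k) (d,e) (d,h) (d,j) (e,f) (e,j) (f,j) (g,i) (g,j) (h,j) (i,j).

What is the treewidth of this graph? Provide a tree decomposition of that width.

Every bag has size at most 4, so the width is 4 − 1 = 3 and tw(G) ≤ 3. For the lower bound, the 4 vertices {a, d, h, j} are pairwise adjacent, and any tree decomposition puts a clique entirely inside one bag — forcing width ≥ 3. Combining the bounds, tw(G) = 3.

Treewidth 3.
One such decomposition:
Bags: B1 = {c, d, e, j}  B2 = {a, c, d, j}  B3 = {a, c, i, j}  B4 = {a, b, c, j}  B5 = {c, g, i, j}  B6 = {a, d, h, j}  B7 = {c, e, f, j}  B8 = {a, b, c, k}
Tree: B1–B2, B2–B3, B2–B4, B3–B5, B2–B6, B1–B7, B4–B8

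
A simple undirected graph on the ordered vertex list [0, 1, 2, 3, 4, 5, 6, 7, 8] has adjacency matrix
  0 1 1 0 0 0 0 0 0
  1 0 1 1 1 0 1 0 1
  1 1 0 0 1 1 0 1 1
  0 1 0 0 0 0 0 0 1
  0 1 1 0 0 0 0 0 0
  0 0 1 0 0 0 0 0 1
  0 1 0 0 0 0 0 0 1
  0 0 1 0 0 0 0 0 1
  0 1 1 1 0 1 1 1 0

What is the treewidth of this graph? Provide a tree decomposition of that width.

The largest bag has 3 vertices, giving width 2; this decomposition certifies tw(G) ≤ 2. Conversely, {0, 1, 2} is a clique of size 3, and the vertices of any clique must share a bag in every tree decomposition; so some bag has ≥ 3 vertices and tw(G) ≥ 2. Therefore the treewidth is 2.

Treewidth 2.
Bags: B1 = {1, 3, 8}  B2 = {1, 2, 8}  B3 = {2, 5, 8}  B4 = {1, 6, 8}  B5 = {0, 1, 2}  B6 = {1, 2, 4}  B7 = {2, 7, 8}
Tree: B1–B2, B2–B3, B2–B4, B2–B5, B2–B6, B3–B7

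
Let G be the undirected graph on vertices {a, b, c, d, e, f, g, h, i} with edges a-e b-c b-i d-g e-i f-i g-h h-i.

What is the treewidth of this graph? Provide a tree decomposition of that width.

Treewidth 1.
Bags: B1 = {d, g}  B2 = {g, h}  B3 = {h, i}  B4 = {b, i}  B5 = {e, i}  B6 = {a, e}  B7 = {b, c}  B8 = {f, i}
Tree: B1–B2, B2–B3, B3–B4, B4–B5, B5–B6, B4–B7, B3–B8

Every bag has size at most 2, so the width is 2 − 1 = 1 and tw(G) ≤ 1. Since G has at least one edge (e.g. g–d), it is not an edgeless graph, so tw(G) ≥ 1. The upper and lower bounds meet at 1, so that is the treewidth.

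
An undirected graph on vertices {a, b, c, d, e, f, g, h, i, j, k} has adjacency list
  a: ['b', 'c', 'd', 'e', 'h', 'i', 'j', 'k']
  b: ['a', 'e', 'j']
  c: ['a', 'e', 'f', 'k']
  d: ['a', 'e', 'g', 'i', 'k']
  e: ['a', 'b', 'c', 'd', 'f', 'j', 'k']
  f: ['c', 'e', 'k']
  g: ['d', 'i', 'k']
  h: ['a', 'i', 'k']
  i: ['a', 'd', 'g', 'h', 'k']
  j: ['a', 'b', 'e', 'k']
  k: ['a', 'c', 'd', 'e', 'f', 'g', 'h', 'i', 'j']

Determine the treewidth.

3

A width-3 tree decomposition is:
Bags: B1 = {a, d, e, k}  B2 = {a, d, i, k}  B3 = {a, c, e, k}  B4 = {d, g, i, k}  B5 = {a, h, i, k}  B6 = {a, e, j, k}  B7 = {c, e, f, k}  B8 = {a, b, e, j}
Tree: B1–B2, B1–B3, B2–B4, B2–B5, B1–B6, B3–B7, B6–B8
Every bag has size at most 4, so the width is 4 − 1 = 3 and tw(G) ≤ 3. Conversely, {d, g, i, k} is a clique of size 4, and the vertices of any clique must share a bag in every tree decomposition; so some bag has ≥ 4 vertices and tw(G) ≥ 3. The upper and lower bounds meet at 3, so that is the treewidth.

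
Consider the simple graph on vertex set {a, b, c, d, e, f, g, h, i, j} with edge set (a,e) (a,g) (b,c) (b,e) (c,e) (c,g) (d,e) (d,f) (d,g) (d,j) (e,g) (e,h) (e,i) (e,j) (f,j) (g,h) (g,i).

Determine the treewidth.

2

A width-2 tree decomposition is:
Bags: B1 = {d, e, g}  B2 = {e, g, i}  B3 = {d, e, j}  B4 = {c, e, g}  B5 = {a, e, g}  B6 = {d, f, j}  B7 = {b, c, e}  B8 = {e, g, h}
Tree: B1–B2, B1–B3, B2–B4, B4–B5, B3–B6, B4–B7, B1–B8
The largest bag has 3 vertices, giving width 2; this decomposition certifies tw(G) ≤ 2. On the other hand G contains the 3-clique {d, e, g}. A clique must lie in a single bag of any decomposition, so no decomposition can have width below 2. The upper and lower bounds meet at 2, so that is the treewidth.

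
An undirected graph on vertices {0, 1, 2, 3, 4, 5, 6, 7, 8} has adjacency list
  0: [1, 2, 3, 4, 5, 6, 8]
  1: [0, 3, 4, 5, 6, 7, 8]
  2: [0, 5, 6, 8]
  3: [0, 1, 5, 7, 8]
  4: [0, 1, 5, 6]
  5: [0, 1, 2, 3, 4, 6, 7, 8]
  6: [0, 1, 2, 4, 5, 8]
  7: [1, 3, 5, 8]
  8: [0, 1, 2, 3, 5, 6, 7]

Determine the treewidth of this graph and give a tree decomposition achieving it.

Every bag has size at most 5, so the width is 5 − 1 = 4 and tw(G) ≤ 4. For the lower bound, the 5 vertices {0, 1, 3, 5, 8} are pairwise adjacent, and any tree decomposition puts a clique entirely inside one bag — forcing width ≥ 4. Combining the bounds, tw(G) = 4.

Treewidth 4.
One such decomposition:
Bags: B1 = {0, 1, 3, 5, 8}  B2 = {0, 1, 5, 6, 8}  B3 = {0, 2, 5, 6, 8}  B4 = {0, 1, 4, 5, 6}  B5 = {1, 3, 5, 7, 8}
Tree: B1–B2, B2–B3, B2–B4, B1–B5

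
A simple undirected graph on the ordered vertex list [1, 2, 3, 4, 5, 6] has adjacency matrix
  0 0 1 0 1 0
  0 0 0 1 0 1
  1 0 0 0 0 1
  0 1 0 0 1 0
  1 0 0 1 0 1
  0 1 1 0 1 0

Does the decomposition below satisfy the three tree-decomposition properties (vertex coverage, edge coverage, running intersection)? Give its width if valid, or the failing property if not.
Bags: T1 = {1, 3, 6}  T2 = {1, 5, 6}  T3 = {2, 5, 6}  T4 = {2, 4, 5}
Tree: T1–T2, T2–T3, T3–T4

Checking the three conditions: (i) the bags cover all of {1, 2, 3, 4, 5, 6}; (ii) for each edge, some bag contains both endpoints; (iii) the bags containing any fixed vertex form a subtree. All hold, so the decomposition is valid with width 3 − 1 = 2.

Yes; width 2.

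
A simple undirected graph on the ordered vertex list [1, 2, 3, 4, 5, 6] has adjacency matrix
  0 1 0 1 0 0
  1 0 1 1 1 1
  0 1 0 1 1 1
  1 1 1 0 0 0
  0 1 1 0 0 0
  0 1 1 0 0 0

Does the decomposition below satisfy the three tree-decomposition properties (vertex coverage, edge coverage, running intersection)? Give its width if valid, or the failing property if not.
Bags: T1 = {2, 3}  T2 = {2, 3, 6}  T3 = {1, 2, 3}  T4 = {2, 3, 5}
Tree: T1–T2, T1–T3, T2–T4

No — vertex 4 appears in no bag.

A tree decomposition must satisfy three properties: every vertex lies in some bag; for every edge, both endpoints lie together in some bag; and for every vertex, the bags containing it form a connected subtree. Here vertex 4 appears in no bag, so the decomposition is invalid.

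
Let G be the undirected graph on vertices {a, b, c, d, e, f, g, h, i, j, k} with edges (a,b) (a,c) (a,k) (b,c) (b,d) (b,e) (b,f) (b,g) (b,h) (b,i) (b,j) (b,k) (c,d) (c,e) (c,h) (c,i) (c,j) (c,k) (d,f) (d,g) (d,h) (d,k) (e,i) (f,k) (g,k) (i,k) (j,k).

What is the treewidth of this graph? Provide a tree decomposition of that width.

Treewidth 3.
One optimal decomposition is:
Bags: B1 = {b, c, d, k}  B2 = {b, d, g, k}  B3 = {b, c, d, h}  B4 = {b, c, i, k}  B5 = {b, c, j, k}  B6 = {a, b, c, k}  B7 = {b, c, e, i}  B8 = {b, d, f, k}
Tree: B1–B2, B1–B3, B1–B4, B1–B5, B5–B6, B4–B7, B1–B8

Every bag has size at most 4, so the width is 4 − 1 = 3 and tw(G) ≤ 3. For the lower bound, the 4 vertices {b, c, e, i} are pairwise adjacent, and any tree decomposition puts a clique entirely inside one bag — forcing width ≥ 3. Therefore the treewidth is 3.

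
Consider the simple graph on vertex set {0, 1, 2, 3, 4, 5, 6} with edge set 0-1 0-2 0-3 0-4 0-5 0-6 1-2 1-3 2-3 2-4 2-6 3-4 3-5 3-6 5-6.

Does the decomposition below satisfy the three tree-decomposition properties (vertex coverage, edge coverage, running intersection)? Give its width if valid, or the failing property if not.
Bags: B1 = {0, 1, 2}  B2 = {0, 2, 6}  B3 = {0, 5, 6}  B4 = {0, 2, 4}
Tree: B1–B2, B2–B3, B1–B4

No — vertex 3 appears in no bag.

A tree decomposition must satisfy three properties: every vertex lies in some bag; for every edge, both endpoints lie together in some bag; and for every vertex, the bags containing it form a connected subtree. Here vertex 3 appears in no bag, so the decomposition is invalid.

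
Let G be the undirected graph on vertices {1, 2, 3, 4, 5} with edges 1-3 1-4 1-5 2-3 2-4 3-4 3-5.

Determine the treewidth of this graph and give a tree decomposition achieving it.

Each bag holds 3 vertices, so the decomposition has width 2, which upper-bounds the treewidth. For the lower bound, the 3 vertices {1, 3, 4} are pairwise adjacent, and any tree decomposition puts a clique entirely inside one bag — forcing width ≥ 2. Hence tw(G) = 2 exactly.

Treewidth 2.
Bags: B1 = {1, 3, 5}  B2 = {1, 3, 4}  B3 = {2, 3, 4}
Tree: B1–B2, B2–B3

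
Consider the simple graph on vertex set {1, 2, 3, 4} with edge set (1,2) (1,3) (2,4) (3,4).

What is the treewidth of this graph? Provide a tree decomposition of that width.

Treewidth 2.
One such decomposition:
Bags: B1 = {1, 3, 4}  B2 = {1, 2, 4}
Tree: B1–B2

Every bag has size at most 3, so the width is 3 − 1 = 2 and tw(G) ≤ 2. The edges 4–3–1–2–4 form a cycle, so G is not a tree and its treewidth is at least 2. Hence tw(G) = 2 exactly.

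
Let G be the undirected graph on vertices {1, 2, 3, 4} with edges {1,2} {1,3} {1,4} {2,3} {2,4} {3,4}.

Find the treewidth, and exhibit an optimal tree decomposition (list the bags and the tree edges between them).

A single bag containing all 4 vertices is trivially a valid decomposition of width 3. On the other hand G contains the 4-clique {1, 2, 3, 4}. A clique must lie in a single bag of any decomposition, so no decomposition can have width below 3. Therefore the treewidth is 3.

Treewidth 3.
Bags: B1 = {1, 2, 3, 4}
Tree: (single bag)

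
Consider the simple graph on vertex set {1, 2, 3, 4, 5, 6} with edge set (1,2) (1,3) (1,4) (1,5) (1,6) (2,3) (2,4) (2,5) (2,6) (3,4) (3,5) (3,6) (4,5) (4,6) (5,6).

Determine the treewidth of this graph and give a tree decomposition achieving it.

With just one bag of size 6, the width is 6 − 1 = 5, so tw(G) ≤ 5. On the other hand G contains the 6-clique {1, 2, 3, 4, 5, 6}. A clique must lie in a single bag of any decomposition, so no decomposition can have width below 5. Combining the bounds, tw(G) = 5.

Treewidth 5.
One optimal decomposition is:
Bags: B1 = {1, 2, 3, 4, 5, 6}
Tree: (single bag)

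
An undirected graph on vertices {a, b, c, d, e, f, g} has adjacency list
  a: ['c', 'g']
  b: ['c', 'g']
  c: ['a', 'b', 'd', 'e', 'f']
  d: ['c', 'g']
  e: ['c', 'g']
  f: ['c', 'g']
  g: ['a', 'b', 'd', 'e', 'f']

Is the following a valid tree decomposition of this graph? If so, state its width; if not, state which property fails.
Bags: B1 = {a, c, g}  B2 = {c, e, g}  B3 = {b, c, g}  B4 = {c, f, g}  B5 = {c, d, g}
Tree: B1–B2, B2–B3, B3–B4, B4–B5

Checking the three conditions: (i) the bags cover all of {a, b, c, d, e, f, g}; (ii) for each edge, some bag contains both endpoints; (iii) the bags containing any fixed vertex form a subtree. All hold, so the decomposition is valid with width 3 − 1 = 2.

Yes; width 2.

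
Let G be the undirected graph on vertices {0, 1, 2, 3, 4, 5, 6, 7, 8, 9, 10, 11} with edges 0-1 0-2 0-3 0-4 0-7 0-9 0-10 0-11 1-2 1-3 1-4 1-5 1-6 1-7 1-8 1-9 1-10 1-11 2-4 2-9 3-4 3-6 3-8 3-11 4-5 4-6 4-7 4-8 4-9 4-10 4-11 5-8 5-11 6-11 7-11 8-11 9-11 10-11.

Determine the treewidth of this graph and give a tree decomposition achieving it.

Each bag holds 5 vertices, so the decomposition has width 4, which upper-bounds the treewidth. For the lower bound, the 5 vertices {0, 1, 2, 4, 9} are pairwise adjacent, and any tree decomposition puts a clique entirely inside one bag — forcing width ≥ 4. Therefore the treewidth is 4.

Treewidth 4.
Bags: B1 = {1, 4, 5, 8, 11}  B2 = {1, 3, 4, 8, 11}  B3 = {0, 1, 3, 4, 11}  B4 = {0, 1, 4, 9, 11}  B5 = {0, 1, 4, 7, 11}  B6 = {1, 3, 4, 6, 11}  B7 = {0, 1, 2, 4, 9}  B8 = {0, 1, 4, 10, 11}
Tree: B1–B2, B2–B3, B3–B4, B4–B5, B3–B6, B4–B7, B4–B8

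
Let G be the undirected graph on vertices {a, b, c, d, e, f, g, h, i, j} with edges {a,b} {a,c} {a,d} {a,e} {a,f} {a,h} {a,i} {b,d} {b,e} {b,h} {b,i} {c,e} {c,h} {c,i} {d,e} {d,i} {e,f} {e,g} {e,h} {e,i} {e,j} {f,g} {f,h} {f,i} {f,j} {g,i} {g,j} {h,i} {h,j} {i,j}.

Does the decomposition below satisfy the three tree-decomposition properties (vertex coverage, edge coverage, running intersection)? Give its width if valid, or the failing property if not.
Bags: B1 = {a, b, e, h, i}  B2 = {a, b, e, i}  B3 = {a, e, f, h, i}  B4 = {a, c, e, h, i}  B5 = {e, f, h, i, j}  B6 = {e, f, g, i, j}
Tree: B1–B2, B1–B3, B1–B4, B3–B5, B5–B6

A tree decomposition must satisfy three properties: every vertex lies in some bag; for every edge, both endpoints lie together in some bag; and for every vertex, the bags containing it form a connected subtree. Here vertex d appears in no bag, so the decomposition is invalid.

No — vertex d appears in no bag.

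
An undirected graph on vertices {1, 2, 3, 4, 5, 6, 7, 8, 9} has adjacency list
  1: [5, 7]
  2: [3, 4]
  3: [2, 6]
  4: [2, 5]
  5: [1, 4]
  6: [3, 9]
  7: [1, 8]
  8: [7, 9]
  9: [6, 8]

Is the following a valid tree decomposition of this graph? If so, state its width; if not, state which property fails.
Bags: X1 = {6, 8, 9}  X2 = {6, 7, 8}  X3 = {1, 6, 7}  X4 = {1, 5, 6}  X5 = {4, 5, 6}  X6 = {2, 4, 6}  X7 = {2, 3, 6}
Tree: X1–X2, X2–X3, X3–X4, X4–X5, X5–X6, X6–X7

Yes; width 2.

Checking the three conditions: (i) the bags cover all of {1, 2, 3, 4, 5, 6, 7, 8, 9}; (ii) for each edge, some bag contains both endpoints; (iii) the bags containing any fixed vertex form a subtree. All hold, so the decomposition is valid with width 3 − 1 = 2.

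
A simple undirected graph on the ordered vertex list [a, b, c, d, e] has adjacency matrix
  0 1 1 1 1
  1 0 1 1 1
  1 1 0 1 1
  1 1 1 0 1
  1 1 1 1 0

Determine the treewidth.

4

A width-4 tree decomposition is:
Bags: B1 = {a, b, c, d, e}
Tree: (single bag)
A single bag containing all 5 vertices is trivially a valid decomposition of width 4. For the lower bound, the 5 vertices {a, b, c, d, e} are pairwise adjacent, and any tree decomposition puts a clique entirely inside one bag — forcing width ≥ 4. Hence tw(G) = 4 exactly.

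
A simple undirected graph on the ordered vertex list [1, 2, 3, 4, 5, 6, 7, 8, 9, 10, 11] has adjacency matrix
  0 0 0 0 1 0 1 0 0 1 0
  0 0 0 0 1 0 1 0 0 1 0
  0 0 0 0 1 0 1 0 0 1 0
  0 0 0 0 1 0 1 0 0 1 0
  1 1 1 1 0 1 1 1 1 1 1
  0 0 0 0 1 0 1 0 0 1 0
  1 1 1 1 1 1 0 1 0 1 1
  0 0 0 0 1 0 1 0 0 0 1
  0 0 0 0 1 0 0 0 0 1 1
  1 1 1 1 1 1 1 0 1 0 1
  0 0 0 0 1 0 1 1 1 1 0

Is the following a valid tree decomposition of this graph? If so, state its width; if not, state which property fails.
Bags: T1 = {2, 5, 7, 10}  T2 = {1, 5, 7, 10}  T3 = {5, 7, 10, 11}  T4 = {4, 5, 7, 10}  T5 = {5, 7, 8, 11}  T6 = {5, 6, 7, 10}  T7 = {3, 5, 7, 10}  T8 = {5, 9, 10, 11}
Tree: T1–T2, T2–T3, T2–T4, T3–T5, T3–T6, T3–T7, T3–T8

Checking the three conditions: (i) the bags cover all of {1, 2, 3, 4, 5, 6, 7, 8, 9, 10, 11}; (ii) for each edge, some bag contains both endpoints; (iii) the bags containing any fixed vertex form a subtree. All hold, so the decomposition is valid with width 4 − 1 = 3.

Yes; width 3.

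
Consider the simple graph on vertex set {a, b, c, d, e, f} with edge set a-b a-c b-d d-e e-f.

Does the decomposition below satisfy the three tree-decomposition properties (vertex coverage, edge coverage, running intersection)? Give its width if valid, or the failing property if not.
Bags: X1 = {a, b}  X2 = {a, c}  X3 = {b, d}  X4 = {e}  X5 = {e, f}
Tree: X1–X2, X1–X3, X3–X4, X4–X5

A tree decomposition must satisfy three properties: every vertex lies in some bag; for every edge, both endpoints lie together in some bag; and for every vertex, the bags containing it form a connected subtree. Here edge (d,e) lies in no bag, so the decomposition is invalid.

No — edge (d,e) lies in no bag.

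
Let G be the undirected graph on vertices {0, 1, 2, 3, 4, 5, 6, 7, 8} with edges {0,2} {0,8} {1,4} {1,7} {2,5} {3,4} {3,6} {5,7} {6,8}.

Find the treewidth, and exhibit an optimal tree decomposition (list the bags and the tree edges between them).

Treewidth 2.
One optimal decomposition is:
Bags: B1 = {1, 5, 7}  B2 = {1, 4, 5}  B3 = {3, 4, 5}  B4 = {3, 5, 6}  B5 = {5, 6, 8}  B6 = {0, 5, 8}  B7 = {0, 2, 5}
Tree: B1–B2, B2–B3, B3–B4, B4–B5, B5–B6, B6–B7

Each bag holds 3 vertices, so the decomposition has width 2, which upper-bounds the treewidth. Since 5–7–1–4–3–6–8–0–2–5 is a cycle in G, G is not acyclic. Forests are exactly the graphs of treewidth ≤ 1, so tw(G) ≥ 2. The upper and lower bounds meet at 2, so that is the treewidth.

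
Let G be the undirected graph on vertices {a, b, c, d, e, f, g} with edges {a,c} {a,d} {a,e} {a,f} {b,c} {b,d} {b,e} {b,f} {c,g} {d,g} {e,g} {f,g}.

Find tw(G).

A width-3 tree decomposition is:
Bags: B1 = {a, b, e, g}  B2 = {a, b, c, g}  B3 = {a, b, f, g}  B4 = {a, b, d, g}
Tree: B1–B2, B2–B3, B3–B4
Each bag holds 4 vertices, so the decomposition has width 3, which upper-bounds the treewidth. For the lower bound: the 4 vertex sets {b,e}, {a,c}, {g}, {f} are disjoint, each induces a connected subgraph, and every pair is joined by at least one edge of G. Contracting each set to a single vertex therefore yields K_{4} as a minor, and since treewidth is minor-monotone, tw(G) ≥ tw(K_{4}) = 3. Hence tw(G) = 3 exactly.

3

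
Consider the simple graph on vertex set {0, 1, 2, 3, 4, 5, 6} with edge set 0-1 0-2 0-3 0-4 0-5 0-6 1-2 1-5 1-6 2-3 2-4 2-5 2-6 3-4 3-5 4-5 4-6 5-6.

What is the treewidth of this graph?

4

A width-4 tree decomposition is:
Bags: B1 = {0, 1, 2, 5, 6}  B2 = {0, 2, 4, 5, 6}  B3 = {0, 2, 3, 4, 5}
Tree: B1–B2, B2–B3
Each bag holds 5 vertices, so the decomposition has width 4, which upper-bounds the treewidth. On the other hand G contains the 5-clique {0, 1, 2, 5, 6}. A clique must lie in a single bag of any decomposition, so no decomposition can have width below 4. Hence tw(G) = 4 exactly.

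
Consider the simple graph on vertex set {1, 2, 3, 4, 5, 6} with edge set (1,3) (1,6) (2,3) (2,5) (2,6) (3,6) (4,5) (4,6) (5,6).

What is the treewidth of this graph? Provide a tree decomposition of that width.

Treewidth 2.
One optimal decomposition is:
Bags: B1 = {2, 5, 6}  B2 = {2, 3, 6}  B3 = {4, 5, 6}  B4 = {1, 3, 6}
Tree: B1–B2, B1–B3, B2–B4

Each bag holds 3 vertices, so the decomposition has width 2, which upper-bounds the treewidth. On the other hand G contains the 3-clique {1, 3, 6}. A clique must lie in a single bag of any decomposition, so no decomposition can have width below 2. Therefore the treewidth is 2.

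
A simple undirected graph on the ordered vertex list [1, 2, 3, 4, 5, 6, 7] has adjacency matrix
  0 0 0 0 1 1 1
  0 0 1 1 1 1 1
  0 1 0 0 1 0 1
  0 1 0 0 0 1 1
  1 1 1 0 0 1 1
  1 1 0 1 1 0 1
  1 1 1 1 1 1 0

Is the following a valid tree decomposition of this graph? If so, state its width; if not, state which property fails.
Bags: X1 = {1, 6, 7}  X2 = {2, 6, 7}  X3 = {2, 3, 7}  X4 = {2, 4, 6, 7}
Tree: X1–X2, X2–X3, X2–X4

No — vertex 5 appears in no bag.

A tree decomposition must satisfy three properties: every vertex lies in some bag; for every edge, both endpoints lie together in some bag; and for every vertex, the bags containing it form a connected subtree. Here vertex 5 appears in no bag, so the decomposition is invalid.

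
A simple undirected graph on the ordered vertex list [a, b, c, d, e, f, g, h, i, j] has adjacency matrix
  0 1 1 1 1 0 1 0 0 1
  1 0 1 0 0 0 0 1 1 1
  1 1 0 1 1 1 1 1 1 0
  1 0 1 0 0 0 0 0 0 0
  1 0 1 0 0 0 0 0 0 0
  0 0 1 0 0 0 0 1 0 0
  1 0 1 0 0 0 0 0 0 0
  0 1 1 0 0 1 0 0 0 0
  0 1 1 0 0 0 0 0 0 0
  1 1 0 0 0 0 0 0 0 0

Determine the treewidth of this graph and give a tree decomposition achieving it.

Treewidth 2.
One optimal decomposition is:
Bags: B1 = {a, b, c}  B2 = {a, b, j}  B3 = {a, c, d}  B4 = {b, c, h}  B5 = {b, c, i}  B6 = {a, c, e}  B7 = {a, c, g}  B8 = {c, f, h}
Tree: B1–B2, B1–B3, B1–B4, B4–B5, B1–B6, B1–B7, B4–B8

Every bag has size at most 3, so the width is 3 − 1 = 2 and tw(G) ≤ 2. For the lower bound, the 3 vertices {a, b, j} are pairwise adjacent, and any tree decomposition puts a clique entirely inside one bag — forcing width ≥ 2. The upper and lower bounds meet at 2, so that is the treewidth.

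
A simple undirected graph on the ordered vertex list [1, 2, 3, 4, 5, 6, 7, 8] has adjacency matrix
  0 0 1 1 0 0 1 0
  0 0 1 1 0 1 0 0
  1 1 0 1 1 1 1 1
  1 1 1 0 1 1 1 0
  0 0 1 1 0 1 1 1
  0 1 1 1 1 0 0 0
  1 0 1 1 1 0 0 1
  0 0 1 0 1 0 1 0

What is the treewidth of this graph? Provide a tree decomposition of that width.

Each bag holds 4 vertices, so the decomposition has width 3, which upper-bounds the treewidth. Conversely, {3, 5, 7, 8} is a clique of size 4, and the vertices of any clique must share a bag in every tree decomposition; so some bag has ≥ 4 vertices and tw(G) ≥ 3. Hence tw(G) = 3 exactly.

Treewidth 3.
One such decomposition:
Bags: B1 = {3, 4, 5, 7}  B2 = {3, 5, 7, 8}  B3 = {1, 3, 4, 7}  B4 = {3, 4, 5, 6}  B5 = {2, 3, 4, 6}
Tree: B1–B2, B1–B3, B1–B4, B4–B5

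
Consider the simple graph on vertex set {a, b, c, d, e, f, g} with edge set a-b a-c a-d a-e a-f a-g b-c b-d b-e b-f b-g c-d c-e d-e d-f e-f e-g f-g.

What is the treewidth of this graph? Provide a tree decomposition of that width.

Each bag holds 5 vertices, so the decomposition has width 4, which upper-bounds the treewidth. Conversely, {a, b, c, d, e} is a clique of size 5, and the vertices of any clique must share a bag in every tree decomposition; so some bag has ≥ 5 vertices and tw(G) ≥ 4. Therefore the treewidth is 4.

Treewidth 4.
One such decomposition:
Bags: B1 = {a, b, c, d, e}  B2 = {a, b, d, e, f}  B3 = {a, b, e, f, g}
Tree: B1–B2, B2–B3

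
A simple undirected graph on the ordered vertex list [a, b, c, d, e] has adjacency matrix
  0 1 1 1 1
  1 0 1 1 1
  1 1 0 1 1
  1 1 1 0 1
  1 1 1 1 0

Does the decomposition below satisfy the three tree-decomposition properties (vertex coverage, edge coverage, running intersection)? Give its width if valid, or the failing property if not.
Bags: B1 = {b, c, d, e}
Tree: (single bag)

A tree decomposition must satisfy three properties: every vertex lies in some bag; for every edge, both endpoints lie together in some bag; and for every vertex, the bags containing it form a connected subtree. Here vertex a appears in no bag, so the decomposition is invalid.

No — vertex a appears in no bag.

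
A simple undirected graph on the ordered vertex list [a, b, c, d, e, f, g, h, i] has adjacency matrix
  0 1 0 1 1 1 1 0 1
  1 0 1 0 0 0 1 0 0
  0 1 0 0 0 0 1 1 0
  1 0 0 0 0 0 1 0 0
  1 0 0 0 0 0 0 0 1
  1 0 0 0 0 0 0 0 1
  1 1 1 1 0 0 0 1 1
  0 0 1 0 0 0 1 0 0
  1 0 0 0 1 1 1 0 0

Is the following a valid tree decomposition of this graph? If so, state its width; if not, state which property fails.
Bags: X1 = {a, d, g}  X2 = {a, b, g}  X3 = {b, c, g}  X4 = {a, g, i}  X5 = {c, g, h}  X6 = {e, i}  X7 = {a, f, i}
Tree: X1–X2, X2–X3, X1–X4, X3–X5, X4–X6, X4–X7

No — edge (a,e) lies in no bag.

A tree decomposition must satisfy three properties: every vertex lies in some bag; for every edge, both endpoints lie together in some bag; and for every vertex, the bags containing it form a connected subtree. Here edge (a,e) lies in no bag, so the decomposition is invalid.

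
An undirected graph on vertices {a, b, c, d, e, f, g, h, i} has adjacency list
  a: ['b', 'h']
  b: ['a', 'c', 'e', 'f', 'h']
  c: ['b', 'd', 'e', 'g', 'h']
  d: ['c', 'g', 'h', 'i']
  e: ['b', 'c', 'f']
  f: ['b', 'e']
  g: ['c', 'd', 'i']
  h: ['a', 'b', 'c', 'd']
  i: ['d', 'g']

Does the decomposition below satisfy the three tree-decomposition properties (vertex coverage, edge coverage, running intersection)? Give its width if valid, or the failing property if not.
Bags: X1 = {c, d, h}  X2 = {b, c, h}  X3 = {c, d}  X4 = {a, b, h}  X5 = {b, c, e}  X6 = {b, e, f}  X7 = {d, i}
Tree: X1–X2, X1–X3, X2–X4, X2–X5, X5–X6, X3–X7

No — vertex g appears in no bag.

A tree decomposition must satisfy three properties: every vertex lies in some bag; for every edge, both endpoints lie together in some bag; and for every vertex, the bags containing it form a connected subtree. Here vertex g appears in no bag, so the decomposition is invalid.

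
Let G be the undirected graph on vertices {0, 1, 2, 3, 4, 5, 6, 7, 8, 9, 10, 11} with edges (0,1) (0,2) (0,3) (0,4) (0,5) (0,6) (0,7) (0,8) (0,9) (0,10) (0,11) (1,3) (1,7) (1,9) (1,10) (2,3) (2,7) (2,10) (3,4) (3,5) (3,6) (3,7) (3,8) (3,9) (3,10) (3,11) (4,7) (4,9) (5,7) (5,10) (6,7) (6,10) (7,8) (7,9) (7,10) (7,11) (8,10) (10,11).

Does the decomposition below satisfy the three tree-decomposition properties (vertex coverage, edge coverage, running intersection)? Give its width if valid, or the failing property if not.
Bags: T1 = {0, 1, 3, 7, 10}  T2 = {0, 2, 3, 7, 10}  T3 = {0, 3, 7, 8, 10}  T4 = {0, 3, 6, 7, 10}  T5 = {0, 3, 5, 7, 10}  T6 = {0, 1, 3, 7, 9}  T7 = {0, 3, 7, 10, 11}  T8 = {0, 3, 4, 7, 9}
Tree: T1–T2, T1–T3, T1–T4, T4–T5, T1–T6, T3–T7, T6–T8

Yes; width 4.

Every vertex of G appears in some bag (union = {0, 1, 2, 3, 4, 5, 6, 7, 8, 9, 10, 11}); every edge is covered by a bag; and for each vertex v the set of bags containing v is connected in the bag tree. The decomposition is therefore valid. The largest bag has 5 vertices, so the width is 4.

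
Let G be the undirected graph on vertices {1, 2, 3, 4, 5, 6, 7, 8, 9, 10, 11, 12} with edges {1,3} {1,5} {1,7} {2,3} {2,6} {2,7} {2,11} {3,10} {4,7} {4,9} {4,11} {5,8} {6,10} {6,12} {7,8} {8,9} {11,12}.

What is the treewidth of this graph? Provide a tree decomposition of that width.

The largest bag has 4 vertices, giving width 3; this decomposition certifies tw(G) ≤ 3. For the lower bound: the 4 vertex sets {6,10,12}, {11}, {2}, {1,3,4,7} are disjoint, each induces a connected subgraph, and every pair is joined by at least one edge of G. Contracting each set to a single vertex therefore yields K_{4} as a minor, and since treewidth is minor-monotone, tw(G) ≥ tw(K_{4}) = 3. The upper and lower bounds meet at 3, so that is the treewidth.

Treewidth 3.
Bags: B1 = {6, 10, 11, 12}  B2 = {2, 6, 10, 11}  B3 = {2, 3, 10, 11}  B4 = {2, 3, 4, 11}  B5 = {2, 3, 4, 7}  B6 = {1, 3, 4, 7}  B7 = {1, 4, 7, 9}  B8 = {1, 7, 8, 9}  B9 = {1, 5, 8, 9}
Tree: B1–B2, B2–B3, B3–B4, B4–B5, B5–B6, B6–B7, B7–B8, B8–B9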